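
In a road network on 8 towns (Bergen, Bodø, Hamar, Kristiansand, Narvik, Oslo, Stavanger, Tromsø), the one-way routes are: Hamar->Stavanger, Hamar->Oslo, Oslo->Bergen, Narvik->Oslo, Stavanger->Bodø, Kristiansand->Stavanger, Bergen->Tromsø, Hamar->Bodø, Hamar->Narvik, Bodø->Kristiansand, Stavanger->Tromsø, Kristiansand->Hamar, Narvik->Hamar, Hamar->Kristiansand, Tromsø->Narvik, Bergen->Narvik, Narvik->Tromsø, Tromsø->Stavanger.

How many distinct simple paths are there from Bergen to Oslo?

Bergen→Narvik→Hamar→Oslo
Bergen→Narvik→Oslo
Bergen→Narvik→Tromsø→Stavanger→Bodø→Kristiansand→Hamar→Oslo
Bergen→Tromsø→Narvik→Hamar→Oslo
Bergen→Tromsø→Narvik→Oslo
Bergen→Tromsø→Stavanger→Bodø→Kristiansand→Hamar→Narvik→Oslo
Bergen→Tromsø→Stavanger→Bodø→Kristiansand→Hamar→Oslo

7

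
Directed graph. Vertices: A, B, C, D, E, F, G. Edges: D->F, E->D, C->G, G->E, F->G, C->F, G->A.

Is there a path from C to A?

Explore from C.
Distance 1: reach F, G.
Distance 2: reach A, E.
Found A.

Yes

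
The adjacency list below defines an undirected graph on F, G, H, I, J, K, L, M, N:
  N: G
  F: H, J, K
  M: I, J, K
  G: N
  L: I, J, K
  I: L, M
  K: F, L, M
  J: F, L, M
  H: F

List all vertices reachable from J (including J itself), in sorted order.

F, H, I, J, K, L, M

Start at J.
Its neighbours: F, L, M.
Then their neighbours: H, I, K.
Nothing further is reachable.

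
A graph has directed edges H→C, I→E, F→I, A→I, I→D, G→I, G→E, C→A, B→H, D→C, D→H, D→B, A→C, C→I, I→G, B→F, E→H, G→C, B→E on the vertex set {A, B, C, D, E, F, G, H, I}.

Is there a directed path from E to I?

Yes

Explore from E.
Distance 1: reach H.
Distance 2: reach C.
Distance 3: reach A, I.
Found I.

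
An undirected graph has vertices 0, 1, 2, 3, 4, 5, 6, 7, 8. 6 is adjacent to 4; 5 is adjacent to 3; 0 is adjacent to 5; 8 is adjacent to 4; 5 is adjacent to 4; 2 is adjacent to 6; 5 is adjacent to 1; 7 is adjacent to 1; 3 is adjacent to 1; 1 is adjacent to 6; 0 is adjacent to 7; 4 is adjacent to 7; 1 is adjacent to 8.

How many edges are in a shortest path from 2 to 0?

4

Distance 0: 2.
Distance 1: 6.
Distance 2: 1, 4.
Distance 3: 3, 5, 7, 8.
Distance 4: 0 — contains 0.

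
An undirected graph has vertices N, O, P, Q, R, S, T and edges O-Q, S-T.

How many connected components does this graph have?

5

From N: component {N}.
From O: component {O, Q}.
From P: component {P}.
From R: component {R}.
From S: component {S, T}.
That's 5 components.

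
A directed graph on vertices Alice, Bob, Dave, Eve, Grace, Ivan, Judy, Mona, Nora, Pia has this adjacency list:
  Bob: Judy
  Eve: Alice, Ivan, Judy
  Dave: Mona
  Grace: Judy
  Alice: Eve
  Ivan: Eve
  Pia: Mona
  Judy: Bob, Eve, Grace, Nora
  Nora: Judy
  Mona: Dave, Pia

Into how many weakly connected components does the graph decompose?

From Alice: component {Alice, Bob, Eve, Grace, Ivan, Judy, Nora}.
From Dave: component {Dave, Mona, Pia}.
That's 2 components.

2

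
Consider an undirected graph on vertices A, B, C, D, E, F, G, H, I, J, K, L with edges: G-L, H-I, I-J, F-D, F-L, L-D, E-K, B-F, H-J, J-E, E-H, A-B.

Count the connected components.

From A: component {A, B, D, F, G, L}.
From C: component {C}.
From E: component {E, H, I, J, K}.
That's 3 components.

3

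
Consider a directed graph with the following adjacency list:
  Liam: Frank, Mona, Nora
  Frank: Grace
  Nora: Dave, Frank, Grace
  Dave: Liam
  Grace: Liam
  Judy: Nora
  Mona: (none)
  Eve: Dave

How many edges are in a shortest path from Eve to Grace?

4

Distance 0: Eve.
Distance 1: Dave.
Distance 2: Liam.
Distance 3: Frank, Mona, Nora.
Distance 4: Grace — contains Grace.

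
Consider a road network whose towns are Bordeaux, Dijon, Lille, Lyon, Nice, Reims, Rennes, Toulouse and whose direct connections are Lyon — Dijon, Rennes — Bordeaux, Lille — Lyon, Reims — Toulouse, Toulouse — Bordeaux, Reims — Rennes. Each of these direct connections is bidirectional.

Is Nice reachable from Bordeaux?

No

Explore from Bordeaux.
Distance 1: reach Rennes, Toulouse.
Distance 2: reach Reims.
The search is exhausted without reaching Nice; it lies in a different component.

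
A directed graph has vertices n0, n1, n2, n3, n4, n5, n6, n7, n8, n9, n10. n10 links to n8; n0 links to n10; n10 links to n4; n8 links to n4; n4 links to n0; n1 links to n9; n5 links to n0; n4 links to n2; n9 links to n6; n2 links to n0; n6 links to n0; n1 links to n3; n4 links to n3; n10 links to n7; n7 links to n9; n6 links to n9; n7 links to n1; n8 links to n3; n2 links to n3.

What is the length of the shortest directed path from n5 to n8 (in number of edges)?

3

Distance 0: n5.
Distance 1: n0.
Distance 2: n10.
Distance 3: n4, n7, n8 — contains n8.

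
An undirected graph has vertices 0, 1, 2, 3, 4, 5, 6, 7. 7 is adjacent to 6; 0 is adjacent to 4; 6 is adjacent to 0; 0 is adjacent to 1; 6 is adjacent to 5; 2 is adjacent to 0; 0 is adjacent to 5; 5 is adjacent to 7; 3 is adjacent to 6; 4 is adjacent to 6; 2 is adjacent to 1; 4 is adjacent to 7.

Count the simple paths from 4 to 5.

9

4–0–5
4–0–6–5
4–0–6–7–5
4–6–0–5
4–6–5
4–6–7–5
4–7–5
4–7–6–0–5
4–7–6–5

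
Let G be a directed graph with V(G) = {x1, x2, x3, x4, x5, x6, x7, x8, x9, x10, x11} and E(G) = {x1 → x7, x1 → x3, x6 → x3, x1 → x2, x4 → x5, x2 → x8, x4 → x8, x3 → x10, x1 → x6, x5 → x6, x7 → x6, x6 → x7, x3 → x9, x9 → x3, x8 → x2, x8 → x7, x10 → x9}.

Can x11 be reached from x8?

Explore from x8.
Distance 1: reach x2, x7.
Distance 2: reach x6.
Distance 3: reach x3.
Distance 4: reach x9, x10.
The search from x8 is exhausted; no directed path reaches x11.

No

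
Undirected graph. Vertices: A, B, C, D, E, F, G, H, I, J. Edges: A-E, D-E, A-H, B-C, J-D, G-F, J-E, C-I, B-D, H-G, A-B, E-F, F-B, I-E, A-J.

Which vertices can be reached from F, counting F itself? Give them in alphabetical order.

A, B, C, D, E, F, G, H, I, J

Start at F.
Its neighbours: B, E, G.
Then their neighbours: A, C, D, H, I, J.
Every vertex is now reached.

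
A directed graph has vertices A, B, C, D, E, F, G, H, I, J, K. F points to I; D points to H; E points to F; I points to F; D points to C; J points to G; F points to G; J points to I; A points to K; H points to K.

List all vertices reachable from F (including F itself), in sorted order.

F, G, I

Start at F.
Its neighbours: G, I.
Nothing further is reachable.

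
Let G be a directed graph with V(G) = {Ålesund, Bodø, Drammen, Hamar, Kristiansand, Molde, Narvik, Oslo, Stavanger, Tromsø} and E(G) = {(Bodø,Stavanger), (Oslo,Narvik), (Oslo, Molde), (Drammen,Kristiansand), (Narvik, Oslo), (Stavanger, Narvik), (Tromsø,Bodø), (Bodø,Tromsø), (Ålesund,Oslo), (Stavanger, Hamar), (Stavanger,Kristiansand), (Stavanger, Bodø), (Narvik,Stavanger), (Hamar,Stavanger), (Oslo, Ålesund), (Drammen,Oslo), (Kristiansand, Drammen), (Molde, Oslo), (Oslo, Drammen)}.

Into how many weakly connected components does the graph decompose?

From Ålesund: component {Ålesund, Bodø, Drammen, Hamar, Kristiansand, Molde, Narvik, Oslo, Stavanger, Tromsø}.
That's 1 component.

1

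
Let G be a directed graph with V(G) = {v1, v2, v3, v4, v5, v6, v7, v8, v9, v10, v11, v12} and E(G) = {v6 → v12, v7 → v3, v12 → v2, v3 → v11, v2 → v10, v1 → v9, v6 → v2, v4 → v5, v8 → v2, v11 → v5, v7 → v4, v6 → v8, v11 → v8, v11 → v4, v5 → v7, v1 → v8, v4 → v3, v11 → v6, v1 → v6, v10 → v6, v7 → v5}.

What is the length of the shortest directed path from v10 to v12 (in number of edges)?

Distance 0: v10.
Distance 1: v6.
Distance 2: v2, v8, v12 — contains v12.

2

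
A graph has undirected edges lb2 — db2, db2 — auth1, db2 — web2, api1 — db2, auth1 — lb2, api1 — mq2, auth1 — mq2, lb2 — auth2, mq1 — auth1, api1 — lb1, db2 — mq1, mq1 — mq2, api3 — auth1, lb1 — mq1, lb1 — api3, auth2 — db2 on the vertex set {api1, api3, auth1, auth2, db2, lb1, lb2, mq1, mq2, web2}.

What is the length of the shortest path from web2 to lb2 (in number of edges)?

Distance 0: web2.
Distance 1: db2.
Distance 2: api1, auth1, auth2, lb2, mq1 — contains lb2.

2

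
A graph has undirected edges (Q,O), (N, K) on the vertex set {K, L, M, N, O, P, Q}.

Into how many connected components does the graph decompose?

From K: component {K, N}.
From L: component {L}.
From M: component {M}.
From O: component {O, Q}.
From P: component {P}.
That's 5 components.

5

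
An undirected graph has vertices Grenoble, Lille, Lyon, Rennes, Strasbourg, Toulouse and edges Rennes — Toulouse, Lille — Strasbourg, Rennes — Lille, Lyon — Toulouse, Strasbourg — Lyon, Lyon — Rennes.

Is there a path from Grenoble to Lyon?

No

Grenoble has no edges, so nothing is reachable from it.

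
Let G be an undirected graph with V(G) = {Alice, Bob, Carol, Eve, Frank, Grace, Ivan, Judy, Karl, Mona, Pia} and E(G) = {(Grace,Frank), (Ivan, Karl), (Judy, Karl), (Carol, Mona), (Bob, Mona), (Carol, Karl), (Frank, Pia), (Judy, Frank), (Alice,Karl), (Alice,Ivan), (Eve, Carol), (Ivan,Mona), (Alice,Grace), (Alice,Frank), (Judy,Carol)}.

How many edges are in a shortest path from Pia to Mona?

4

Distance 0: Pia.
Distance 1: Frank.
Distance 2: Alice, Grace, Judy.
Distance 3: Carol, Ivan, Karl.
Distance 4: Eve, Mona — contains Mona.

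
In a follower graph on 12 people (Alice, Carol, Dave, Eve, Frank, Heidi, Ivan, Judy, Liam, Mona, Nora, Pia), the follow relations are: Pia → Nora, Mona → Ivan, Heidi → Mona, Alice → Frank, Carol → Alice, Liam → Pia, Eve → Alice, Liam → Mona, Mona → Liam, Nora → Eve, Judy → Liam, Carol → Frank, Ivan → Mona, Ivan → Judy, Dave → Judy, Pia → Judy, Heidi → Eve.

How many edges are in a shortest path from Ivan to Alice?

6

Distance 0: Ivan.
Distance 1: Judy, Mona.
Distance 2: Liam.
Distance 3: Pia.
Distance 4: Nora.
Distance 5: Eve.
Distance 6: Alice — contains Alice.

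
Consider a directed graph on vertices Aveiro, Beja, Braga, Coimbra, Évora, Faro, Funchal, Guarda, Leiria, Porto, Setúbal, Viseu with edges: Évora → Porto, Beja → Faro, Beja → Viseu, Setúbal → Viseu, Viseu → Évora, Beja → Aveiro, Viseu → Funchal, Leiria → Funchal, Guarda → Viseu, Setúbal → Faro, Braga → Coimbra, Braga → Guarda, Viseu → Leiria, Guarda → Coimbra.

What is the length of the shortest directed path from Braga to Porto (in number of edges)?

4

Distance 0: Braga.
Distance 1: Coimbra, Guarda.
Distance 2: Viseu.
Distance 3: Évora, Funchal, Leiria.
Distance 4: Porto — contains Porto.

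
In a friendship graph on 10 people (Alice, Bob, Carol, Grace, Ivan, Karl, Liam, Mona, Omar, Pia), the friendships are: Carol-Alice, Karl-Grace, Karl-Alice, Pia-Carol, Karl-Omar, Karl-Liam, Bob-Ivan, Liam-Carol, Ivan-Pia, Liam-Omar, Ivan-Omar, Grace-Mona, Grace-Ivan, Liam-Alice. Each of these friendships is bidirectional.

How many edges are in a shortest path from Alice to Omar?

2

Distance 0: Alice.
Distance 1: Carol, Karl, Liam.
Distance 2: Grace, Omar, Pia — contains Omar.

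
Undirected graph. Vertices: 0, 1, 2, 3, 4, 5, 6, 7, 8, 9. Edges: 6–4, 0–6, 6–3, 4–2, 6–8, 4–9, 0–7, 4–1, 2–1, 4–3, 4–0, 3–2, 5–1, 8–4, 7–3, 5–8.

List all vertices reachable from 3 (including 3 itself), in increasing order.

0, 1, 2, 3, 4, 5, 6, 7, 8, 9

Start at 3.
Its neighbours: 2, 4, 6, 7.
Then their neighbours: 0, 1, 8, 9.
Then next layer: 5.
Every vertex is now reached.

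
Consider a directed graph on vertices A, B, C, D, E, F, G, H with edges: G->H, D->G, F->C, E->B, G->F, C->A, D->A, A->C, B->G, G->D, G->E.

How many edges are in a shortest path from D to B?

Distance 0: D.
Distance 1: A, G.
Distance 2: C, E, F, H.
Distance 3: B — contains B.

3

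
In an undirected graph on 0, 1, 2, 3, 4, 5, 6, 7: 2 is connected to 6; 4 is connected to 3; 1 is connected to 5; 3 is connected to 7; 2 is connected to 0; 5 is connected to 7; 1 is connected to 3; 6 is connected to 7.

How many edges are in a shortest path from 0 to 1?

5

Distance 0: 0.
Distance 1: 2.
Distance 2: 6.
Distance 3: 7.
Distance 4: 3, 5.
Distance 5: 1, 4 — contains 1.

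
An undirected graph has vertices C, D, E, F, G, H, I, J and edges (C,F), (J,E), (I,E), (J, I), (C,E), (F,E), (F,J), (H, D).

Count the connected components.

From C: component {C, E, F, I, J}.
From D: component {D, H}.
From G: component {G}.
That's 3 components.

3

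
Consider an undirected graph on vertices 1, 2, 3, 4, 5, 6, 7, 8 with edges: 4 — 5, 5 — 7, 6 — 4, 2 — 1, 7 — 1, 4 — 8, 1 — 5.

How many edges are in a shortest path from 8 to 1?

Distance 0: 8.
Distance 1: 4.
Distance 2: 5, 6.
Distance 3: 1, 7 — contains 1.

3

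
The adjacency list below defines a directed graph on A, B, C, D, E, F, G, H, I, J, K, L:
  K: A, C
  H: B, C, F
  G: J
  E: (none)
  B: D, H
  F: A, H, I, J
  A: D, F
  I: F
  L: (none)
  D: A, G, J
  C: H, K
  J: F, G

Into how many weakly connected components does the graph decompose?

3

From A: component {A, B, C, D, F, G, H, I, J, K}.
From E: component {E}.
From L: component {L}.
That's 3 components.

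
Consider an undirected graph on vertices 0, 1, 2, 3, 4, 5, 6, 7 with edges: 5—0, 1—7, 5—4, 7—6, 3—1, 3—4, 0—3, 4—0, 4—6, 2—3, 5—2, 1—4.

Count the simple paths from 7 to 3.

12

7–1–3
7–1–4–0–3
7–1–4–0–5–2–3
7–1–4–3
7–1–4–5–0–3
7–1–4–5–2–3
7–6–4–0–3
7–6–4–0–5–2–3
7–6–4–1–3
7–6–4–3
7–6–4–5–0–3
7–6–4–5–2–3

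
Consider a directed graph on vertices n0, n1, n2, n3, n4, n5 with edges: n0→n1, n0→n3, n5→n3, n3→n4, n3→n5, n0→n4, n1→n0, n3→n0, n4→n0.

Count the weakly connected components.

2

From n0: component {n0, n1, n3, n4, n5}.
From n2: component {n2}.
That's 2 components.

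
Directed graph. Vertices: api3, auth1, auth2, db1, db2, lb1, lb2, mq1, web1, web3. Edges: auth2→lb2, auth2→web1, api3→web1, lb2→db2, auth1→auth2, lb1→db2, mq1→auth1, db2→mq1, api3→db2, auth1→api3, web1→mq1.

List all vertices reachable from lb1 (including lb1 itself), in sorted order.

api3, auth1, auth2, db2, lb1, lb2, mq1, web1

Start at lb1.
Its neighbours: db2.
Then their neighbours: mq1.
Then next layer: auth1.
Then next layer: api3, auth2.
Then next layer: lb2, web1.
Nothing further is reachable.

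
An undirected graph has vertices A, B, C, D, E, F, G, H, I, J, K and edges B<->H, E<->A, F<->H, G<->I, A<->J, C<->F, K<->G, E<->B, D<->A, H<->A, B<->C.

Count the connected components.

2

From A: component {A, B, C, D, E, F, H, J}.
From G: component {G, I, K}.
That's 2 components.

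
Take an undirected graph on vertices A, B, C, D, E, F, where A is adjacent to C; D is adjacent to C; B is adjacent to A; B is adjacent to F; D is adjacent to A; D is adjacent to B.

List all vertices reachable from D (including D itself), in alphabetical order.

A, B, C, D, F

Start at D.
Its neighbours: A, B, C.
Then their neighbours: F.
Nothing further is reachable.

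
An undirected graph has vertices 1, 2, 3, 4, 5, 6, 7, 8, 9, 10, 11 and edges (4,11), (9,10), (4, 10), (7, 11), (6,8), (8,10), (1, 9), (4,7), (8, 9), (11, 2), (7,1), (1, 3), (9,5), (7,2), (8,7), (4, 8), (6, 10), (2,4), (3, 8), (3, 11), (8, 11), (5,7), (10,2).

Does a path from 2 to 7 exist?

Yes

Explore from 2.
Distance 1: reach 4, 7, 10, 11.
Found 7.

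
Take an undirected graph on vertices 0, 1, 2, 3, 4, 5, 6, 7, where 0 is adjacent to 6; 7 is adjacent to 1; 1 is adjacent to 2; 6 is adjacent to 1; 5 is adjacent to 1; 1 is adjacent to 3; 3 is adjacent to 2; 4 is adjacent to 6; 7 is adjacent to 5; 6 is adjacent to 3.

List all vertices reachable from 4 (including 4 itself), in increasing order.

Start at 4.
Its neighbours: 6.
Then their neighbours: 0, 1, 3.
Then next layer: 2, 5, 7.
Every vertex is now reached.

0, 1, 2, 3, 4, 5, 6, 7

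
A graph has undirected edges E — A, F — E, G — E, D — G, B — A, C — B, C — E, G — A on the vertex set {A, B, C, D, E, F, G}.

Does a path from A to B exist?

Explore from A.
Distance 1: reach B, E, G.
Found B.

Yes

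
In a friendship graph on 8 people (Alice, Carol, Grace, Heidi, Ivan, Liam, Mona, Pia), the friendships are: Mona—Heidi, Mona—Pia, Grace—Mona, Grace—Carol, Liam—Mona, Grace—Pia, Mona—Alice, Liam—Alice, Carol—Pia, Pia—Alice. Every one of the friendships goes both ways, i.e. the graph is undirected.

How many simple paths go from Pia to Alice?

7

Pia–Alice
Pia–Carol–Grace–Mona–Alice
Pia–Carol–Grace–Mona–Liam–Alice
Pia–Grace–Mona–Alice
Pia–Grace–Mona–Liam–Alice
Pia–Mona–Alice
Pia–Mona–Liam–Alice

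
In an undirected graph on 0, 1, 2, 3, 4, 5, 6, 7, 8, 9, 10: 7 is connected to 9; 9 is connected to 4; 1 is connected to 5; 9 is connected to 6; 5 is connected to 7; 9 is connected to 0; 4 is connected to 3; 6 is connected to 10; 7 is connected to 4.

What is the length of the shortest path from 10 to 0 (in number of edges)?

Distance 0: 10.
Distance 1: 6.
Distance 2: 9.
Distance 3: 0, 4, 7 — contains 0.

3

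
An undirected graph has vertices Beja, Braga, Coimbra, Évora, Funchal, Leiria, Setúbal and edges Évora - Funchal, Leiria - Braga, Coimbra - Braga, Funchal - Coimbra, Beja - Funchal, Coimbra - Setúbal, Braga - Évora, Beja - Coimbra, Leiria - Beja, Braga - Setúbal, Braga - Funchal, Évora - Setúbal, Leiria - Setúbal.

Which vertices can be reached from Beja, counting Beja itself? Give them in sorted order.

Beja, Braga, Coimbra, Évora, Funchal, Leiria, Setúbal

Start at Beja.
Its neighbours: Coimbra, Funchal, Leiria.
Then their neighbours: Braga, Évora, Setúbal.
Every vertex is now reached.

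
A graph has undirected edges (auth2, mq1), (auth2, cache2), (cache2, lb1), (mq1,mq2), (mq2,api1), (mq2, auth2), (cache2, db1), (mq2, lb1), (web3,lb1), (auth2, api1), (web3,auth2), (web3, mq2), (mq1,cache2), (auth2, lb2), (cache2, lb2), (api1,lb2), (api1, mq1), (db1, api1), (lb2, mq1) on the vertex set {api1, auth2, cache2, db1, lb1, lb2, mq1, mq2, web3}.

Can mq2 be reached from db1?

Yes

Explore from db1.
Distance 1: reach api1, cache2.
Distance 2: reach auth2, lb1, lb2, mq1, mq2.
Found mq2.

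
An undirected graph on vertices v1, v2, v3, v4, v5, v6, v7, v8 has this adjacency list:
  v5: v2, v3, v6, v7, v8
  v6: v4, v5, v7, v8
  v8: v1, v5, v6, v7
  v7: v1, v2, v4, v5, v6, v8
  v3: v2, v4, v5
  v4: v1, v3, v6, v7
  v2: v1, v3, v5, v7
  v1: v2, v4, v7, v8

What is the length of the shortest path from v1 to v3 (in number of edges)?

Distance 0: v1.
Distance 1: v2, v4, v7, v8.
Distance 2: v3, v5, v6 — contains v3.

2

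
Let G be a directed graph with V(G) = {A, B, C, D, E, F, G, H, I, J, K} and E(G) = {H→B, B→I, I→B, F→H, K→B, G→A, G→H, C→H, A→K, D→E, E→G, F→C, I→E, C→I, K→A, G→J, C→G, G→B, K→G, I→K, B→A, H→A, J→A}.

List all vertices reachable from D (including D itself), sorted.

Start at D.
Its neighbours: E.
Then their neighbours: G.
Then next layer: A, B, H, J.
Then next layer: I, K.
Nothing further is reachable.

A, B, D, E, G, H, I, J, K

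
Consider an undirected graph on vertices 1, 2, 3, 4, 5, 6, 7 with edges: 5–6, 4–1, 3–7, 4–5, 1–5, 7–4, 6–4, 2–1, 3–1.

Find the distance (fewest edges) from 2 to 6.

3

Distance 0: 2.
Distance 1: 1.
Distance 2: 3, 4, 5.
Distance 3: 6, 7 — contains 6.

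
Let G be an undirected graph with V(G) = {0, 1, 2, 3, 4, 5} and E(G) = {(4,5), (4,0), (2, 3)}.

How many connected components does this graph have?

3

From 0: component {0, 4, 5}.
From 1: component {1}.
From 2: component {2, 3}.
That's 3 components.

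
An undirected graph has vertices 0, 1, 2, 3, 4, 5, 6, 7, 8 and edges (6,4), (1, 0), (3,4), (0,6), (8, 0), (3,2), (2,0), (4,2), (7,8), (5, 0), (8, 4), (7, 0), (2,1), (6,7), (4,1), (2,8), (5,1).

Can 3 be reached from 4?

Yes

Explore from 4.
Distance 1: reach 1, 2, 3, 6, 8.
Found 3.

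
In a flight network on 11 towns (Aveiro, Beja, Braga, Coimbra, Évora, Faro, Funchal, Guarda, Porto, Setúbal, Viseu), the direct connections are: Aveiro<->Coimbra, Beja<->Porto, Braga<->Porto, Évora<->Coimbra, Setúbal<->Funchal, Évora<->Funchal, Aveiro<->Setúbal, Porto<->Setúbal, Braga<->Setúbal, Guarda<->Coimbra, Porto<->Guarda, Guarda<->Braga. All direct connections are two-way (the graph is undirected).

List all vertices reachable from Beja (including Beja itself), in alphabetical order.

Start at Beja.
Its neighbours: Porto.
Then their neighbours: Braga, Guarda, Setúbal.
Then next layer: Aveiro, Coimbra, Funchal.
Then next layer: Évora.
Nothing further is reachable.

Aveiro, Beja, Braga, Coimbra, Évora, Funchal, Guarda, Porto, Setúbal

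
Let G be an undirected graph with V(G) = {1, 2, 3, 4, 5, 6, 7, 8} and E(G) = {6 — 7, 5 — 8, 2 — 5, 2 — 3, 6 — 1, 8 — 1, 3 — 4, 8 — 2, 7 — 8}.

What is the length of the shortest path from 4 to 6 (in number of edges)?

5

Distance 0: 4.
Distance 1: 3.
Distance 2: 2.
Distance 3: 5, 8.
Distance 4: 1, 7.
Distance 5: 6 — contains 6.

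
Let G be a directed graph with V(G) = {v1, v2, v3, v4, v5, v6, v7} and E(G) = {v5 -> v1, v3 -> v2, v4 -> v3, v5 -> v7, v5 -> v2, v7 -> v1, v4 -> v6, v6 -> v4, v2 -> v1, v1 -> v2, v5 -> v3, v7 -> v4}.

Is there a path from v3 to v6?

No

Explore from v3.
Distance 1: reach v2.
Distance 2: reach v1.
The search from v3 is exhausted; no directed path reaches v6.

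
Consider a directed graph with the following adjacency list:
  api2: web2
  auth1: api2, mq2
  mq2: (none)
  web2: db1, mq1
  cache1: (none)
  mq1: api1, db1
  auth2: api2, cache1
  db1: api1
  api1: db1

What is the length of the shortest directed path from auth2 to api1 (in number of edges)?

4

Distance 0: auth2.
Distance 1: api2, cache1.
Distance 2: web2.
Distance 3: db1, mq1.
Distance 4: api1 — contains api1.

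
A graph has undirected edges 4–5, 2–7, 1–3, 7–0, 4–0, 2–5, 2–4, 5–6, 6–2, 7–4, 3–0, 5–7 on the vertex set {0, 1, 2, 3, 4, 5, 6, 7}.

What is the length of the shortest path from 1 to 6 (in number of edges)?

5

Distance 0: 1.
Distance 1: 3.
Distance 2: 0.
Distance 3: 4, 7.
Distance 4: 2, 5.
Distance 5: 6 — contains 6.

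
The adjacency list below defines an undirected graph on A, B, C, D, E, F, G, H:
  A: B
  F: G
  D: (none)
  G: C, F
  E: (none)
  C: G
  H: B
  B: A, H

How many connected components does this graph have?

4

From A: component {A, B, H}.
From C: component {C, F, G}.
From D: component {D}.
From E: component {E}.
That's 4 components.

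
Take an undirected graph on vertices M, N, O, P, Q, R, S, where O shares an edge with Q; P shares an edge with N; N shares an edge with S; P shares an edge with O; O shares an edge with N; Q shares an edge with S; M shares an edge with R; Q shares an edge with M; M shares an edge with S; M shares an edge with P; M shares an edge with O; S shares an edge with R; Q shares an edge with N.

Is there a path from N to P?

Yes

Explore from N.
Distance 1: reach O, P, Q, S.
Found P.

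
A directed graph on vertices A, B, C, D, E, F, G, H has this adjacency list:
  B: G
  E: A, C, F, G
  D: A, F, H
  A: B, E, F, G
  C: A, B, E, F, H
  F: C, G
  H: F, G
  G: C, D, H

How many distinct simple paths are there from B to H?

B→G→C→H
B→G→D→A→E→C→H
B→G→D→A→E→F→C→H
B→G→D→A→F→C→H
B→G→D→F→C→H
B→G→D→H
B→G→H

7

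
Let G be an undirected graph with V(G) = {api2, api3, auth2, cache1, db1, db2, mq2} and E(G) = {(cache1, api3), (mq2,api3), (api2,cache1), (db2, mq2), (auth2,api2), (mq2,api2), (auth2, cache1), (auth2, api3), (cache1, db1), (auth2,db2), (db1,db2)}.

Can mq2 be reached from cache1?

Explore from cache1.
Distance 1: reach api2, api3, auth2, db1.
Distance 2: reach db2, mq2.
Found mq2.

Yes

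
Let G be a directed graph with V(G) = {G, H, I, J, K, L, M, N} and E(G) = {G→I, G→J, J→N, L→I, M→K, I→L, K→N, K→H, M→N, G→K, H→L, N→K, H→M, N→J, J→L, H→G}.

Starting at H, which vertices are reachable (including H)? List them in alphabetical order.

G, H, I, J, K, L, M, N

Start at H.
Its neighbours: G, L, M.
Then their neighbours: I, J, K, N.
Every vertex is now reached.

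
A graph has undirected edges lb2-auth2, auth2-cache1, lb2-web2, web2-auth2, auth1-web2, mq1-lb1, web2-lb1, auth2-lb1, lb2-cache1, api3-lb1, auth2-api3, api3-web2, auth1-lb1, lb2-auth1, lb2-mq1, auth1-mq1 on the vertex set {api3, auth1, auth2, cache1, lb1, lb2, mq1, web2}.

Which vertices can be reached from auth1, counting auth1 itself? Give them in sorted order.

Start at auth1.
Its neighbours: lb1, lb2, mq1, web2.
Then their neighbours: api3, auth2, cache1.
Every vertex is now reached.

api3, auth1, auth2, cache1, lb1, lb2, mq1, web2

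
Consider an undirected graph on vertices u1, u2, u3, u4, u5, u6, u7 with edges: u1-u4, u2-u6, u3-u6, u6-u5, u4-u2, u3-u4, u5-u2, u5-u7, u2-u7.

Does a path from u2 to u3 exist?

Explore from u2.
Distance 1: reach u4, u5, u6, u7.
Distance 2: reach u1, u3.
Found u3.

Yes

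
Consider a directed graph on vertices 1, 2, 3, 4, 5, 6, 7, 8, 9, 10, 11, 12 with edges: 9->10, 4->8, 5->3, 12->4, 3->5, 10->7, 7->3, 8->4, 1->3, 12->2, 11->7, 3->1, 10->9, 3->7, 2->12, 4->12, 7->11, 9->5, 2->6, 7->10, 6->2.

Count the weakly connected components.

From 1: component {1, 3, 5, 7, 9, 10, 11}.
From 2: component {2, 4, 6, 8, 12}.
That's 2 components.

2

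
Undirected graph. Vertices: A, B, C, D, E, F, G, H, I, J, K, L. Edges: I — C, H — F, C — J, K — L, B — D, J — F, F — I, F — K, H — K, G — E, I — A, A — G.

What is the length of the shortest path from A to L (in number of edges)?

Distance 0: A.
Distance 1: G, I.
Distance 2: C, E, F.
Distance 3: H, J, K.
Distance 4: L — contains L.

4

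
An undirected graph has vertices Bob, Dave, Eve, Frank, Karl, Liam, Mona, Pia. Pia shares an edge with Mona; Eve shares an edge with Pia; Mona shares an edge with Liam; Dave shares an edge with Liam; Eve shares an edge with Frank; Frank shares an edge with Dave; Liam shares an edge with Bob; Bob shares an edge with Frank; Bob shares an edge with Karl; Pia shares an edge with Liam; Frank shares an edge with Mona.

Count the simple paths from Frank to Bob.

6

Frank–Bob
Frank–Dave–Liam–Bob
Frank–Eve–Pia–Liam–Bob
Frank–Eve–Pia–Mona–Liam–Bob
Frank–Mona–Liam–Bob
Frank–Mona–Pia–Liam–Bob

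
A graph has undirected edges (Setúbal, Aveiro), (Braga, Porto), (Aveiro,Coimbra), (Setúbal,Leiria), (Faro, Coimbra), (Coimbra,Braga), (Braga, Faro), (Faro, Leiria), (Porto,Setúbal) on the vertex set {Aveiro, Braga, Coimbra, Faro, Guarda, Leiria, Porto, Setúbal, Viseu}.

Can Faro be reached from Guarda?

Guarda has no edges, so nothing is reachable from it.

No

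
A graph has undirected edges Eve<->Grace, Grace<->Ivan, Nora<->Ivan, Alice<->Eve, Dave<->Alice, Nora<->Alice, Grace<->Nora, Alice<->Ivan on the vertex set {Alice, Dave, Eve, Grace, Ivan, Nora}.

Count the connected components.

From Alice: component {Alice, Dave, Eve, Grace, Ivan, Nora}.
That's 1 component.

1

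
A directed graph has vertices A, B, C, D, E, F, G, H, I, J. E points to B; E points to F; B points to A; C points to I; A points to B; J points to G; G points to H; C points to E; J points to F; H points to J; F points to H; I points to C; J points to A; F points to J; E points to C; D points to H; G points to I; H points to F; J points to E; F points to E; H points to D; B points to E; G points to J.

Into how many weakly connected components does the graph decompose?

From A: component {A, B, C, D, E, F, G, H, I, J}.
That's 1 component.

1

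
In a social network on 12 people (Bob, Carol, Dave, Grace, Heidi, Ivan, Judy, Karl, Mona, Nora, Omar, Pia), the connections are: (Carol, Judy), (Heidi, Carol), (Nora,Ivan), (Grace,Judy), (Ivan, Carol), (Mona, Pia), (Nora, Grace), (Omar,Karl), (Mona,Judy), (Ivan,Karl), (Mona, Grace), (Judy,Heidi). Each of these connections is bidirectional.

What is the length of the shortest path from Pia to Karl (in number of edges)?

Distance 0: Pia.
Distance 1: Mona.
Distance 2: Grace, Judy.
Distance 3: Carol, Heidi, Nora.
Distance 4: Ivan.
Distance 5: Karl — contains Karl.

5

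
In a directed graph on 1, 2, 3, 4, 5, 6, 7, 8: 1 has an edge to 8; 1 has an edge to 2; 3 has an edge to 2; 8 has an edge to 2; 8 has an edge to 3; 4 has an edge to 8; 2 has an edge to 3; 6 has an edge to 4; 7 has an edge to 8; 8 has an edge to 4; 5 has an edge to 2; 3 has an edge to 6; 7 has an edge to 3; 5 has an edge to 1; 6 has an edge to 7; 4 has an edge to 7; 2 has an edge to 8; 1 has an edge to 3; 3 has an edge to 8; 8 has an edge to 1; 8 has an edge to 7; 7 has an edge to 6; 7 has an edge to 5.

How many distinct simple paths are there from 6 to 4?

11

6→4
6→7→3→2→8→4
6→7→3→8→4
6→7→5→1→2→3→8→4
6→7→5→1→2→8→4
6→7→5→1→3→2→8→4
6→7→5→1→3→8→4
6→7→5→1→8→4
6→7→5→2→3→8→4
6→7→5→2→8→4
6→7→8→4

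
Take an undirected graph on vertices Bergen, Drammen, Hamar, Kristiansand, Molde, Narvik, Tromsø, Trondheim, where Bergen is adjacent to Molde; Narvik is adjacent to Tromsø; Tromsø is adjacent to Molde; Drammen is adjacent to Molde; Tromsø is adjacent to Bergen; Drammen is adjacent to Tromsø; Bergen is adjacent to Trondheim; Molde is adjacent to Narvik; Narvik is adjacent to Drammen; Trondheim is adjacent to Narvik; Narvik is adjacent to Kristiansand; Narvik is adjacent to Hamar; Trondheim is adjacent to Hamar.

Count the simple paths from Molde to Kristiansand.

13

Molde–Bergen–Tromsø–Drammen–Narvik–Kristiansand
Molde–Bergen–Tromsø–Narvik–Kristiansand
Molde–Bergen–Trondheim–Hamar–Narvik–Kristiansand
Molde–Bergen–Trondheim–Narvik–Kristiansand
Molde–Drammen–Narvik–Kristiansand
Molde–Drammen–Tromsø–Bergen–Trondheim–Hamar–Narvik–Kristiansand
Molde–Drammen–Tromsø–Bergen–Trondheim–Narvik–Kristiansand
Molde–Drammen–Tromsø–Narvik–Kristiansand
Molde–Narvik–Kristiansand
Molde–Tromsø–Bergen–Trondheim–Hamar–Narvik–Kristiansand
Molde–Tromsø–Bergen–Trondheim–Narvik–Kristiansand
Molde–Tromsø–Drammen–Narvik–Kristiansand
Molde–Tromsø–Narvik–Kristiansand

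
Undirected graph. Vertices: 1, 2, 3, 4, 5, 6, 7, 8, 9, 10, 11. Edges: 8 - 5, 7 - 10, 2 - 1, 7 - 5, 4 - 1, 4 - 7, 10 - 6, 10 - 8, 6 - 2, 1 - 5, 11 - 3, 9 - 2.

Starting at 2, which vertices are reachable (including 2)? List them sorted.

Start at 2.
Its neighbours: 1, 6, 9.
Then their neighbours: 4, 5, 10.
Then next layer: 7, 8.
Nothing further is reachable.

1, 2, 4, 5, 6, 7, 8, 9, 10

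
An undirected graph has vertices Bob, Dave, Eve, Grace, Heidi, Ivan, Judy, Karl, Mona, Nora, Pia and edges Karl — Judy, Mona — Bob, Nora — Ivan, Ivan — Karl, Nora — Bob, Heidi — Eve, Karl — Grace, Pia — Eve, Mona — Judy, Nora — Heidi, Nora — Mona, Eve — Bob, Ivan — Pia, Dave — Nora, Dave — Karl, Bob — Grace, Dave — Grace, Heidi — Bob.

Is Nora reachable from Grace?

Explore from Grace.
Distance 1: reach Bob, Dave, Karl.
Distance 2: reach Eve, Heidi, Ivan, Judy, Mona, Nora.
Found Nora.

Yes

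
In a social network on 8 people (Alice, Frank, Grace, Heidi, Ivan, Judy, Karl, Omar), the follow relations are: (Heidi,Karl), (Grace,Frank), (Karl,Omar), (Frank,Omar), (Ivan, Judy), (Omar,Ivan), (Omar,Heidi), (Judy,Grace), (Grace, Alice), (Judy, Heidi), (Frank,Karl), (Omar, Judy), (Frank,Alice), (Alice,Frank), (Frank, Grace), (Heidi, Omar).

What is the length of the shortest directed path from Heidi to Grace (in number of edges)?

Distance 0: Heidi.
Distance 1: Karl, Omar.
Distance 2: Ivan, Judy.
Distance 3: Grace — contains Grace.

3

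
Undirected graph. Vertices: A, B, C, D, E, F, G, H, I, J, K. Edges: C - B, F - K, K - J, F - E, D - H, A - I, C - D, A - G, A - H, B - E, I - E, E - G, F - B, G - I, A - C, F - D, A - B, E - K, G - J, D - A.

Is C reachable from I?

Explore from I.
Distance 1: reach A, E, G.
Distance 2: reach B, C, D, F, H, J, K.
Found C.

Yes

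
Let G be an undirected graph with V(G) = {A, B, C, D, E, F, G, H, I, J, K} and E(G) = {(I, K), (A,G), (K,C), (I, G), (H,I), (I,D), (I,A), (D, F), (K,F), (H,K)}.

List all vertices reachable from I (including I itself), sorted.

Start at I.
Its neighbours: A, D, G, H, K.
Then their neighbours: C, F.
Nothing further is reachable.

A, C, D, F, G, H, I, K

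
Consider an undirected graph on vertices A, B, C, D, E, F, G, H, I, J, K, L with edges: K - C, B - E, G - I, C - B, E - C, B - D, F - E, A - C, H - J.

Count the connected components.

4

From A: component {A, B, C, D, E, F, K}.
From G: component {G, I}.
From H: component {H, J}.
From L: component {L}.
That's 4 components.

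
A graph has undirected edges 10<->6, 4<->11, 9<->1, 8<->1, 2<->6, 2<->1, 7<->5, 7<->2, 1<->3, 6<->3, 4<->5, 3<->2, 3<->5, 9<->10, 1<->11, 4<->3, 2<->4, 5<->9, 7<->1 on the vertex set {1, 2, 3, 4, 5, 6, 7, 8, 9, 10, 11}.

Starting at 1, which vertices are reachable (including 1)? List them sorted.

Start at 1.
Its neighbours: 2, 3, 7, 8, 9, 11.
Then their neighbours: 4, 5, 6, 10.
Every vertex is now reached.

1, 2, 3, 4, 5, 6, 7, 8, 9, 10, 11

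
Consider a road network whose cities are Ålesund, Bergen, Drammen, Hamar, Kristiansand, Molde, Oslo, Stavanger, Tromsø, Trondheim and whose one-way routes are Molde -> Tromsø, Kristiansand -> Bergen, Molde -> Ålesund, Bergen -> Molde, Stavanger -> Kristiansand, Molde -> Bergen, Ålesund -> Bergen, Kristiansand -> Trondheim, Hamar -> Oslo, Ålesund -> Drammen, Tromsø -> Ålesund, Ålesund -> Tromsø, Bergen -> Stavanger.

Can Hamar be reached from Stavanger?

Explore from Stavanger.
Distance 1: reach Kristiansand.
Distance 2: reach Bergen, Trondheim.
Distance 3: reach Molde.
Distance 4: reach Ålesund, Tromsø.
Distance 5: reach Drammen.
The search from Stavanger is exhausted; no directed path reaches Hamar.

No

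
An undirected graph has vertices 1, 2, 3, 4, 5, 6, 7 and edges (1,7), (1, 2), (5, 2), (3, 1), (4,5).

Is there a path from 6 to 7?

6 has no edges, so nothing is reachable from it.

No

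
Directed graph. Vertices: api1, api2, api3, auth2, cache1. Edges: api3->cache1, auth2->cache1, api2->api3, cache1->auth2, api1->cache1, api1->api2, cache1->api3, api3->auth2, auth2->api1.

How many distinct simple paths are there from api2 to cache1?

api2→api3→auth2→api1→cache1
api2→api3→auth2→cache1
api2→api3→cache1

3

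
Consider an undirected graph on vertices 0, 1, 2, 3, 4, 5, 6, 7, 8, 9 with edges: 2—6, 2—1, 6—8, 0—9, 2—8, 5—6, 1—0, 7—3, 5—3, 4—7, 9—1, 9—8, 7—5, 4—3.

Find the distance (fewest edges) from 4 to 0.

Distance 0: 4.
Distance 1: 3, 7.
Distance 2: 5.
Distance 3: 6.
Distance 4: 2, 8.
Distance 5: 1, 9.
Distance 6: 0 — contains 0.

6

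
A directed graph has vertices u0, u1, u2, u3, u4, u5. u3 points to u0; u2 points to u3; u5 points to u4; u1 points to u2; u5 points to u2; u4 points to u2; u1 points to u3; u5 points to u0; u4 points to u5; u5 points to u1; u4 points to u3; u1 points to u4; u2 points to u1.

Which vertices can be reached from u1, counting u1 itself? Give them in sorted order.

Start at u1.
Its neighbours: u2, u3, u4.
Then their neighbours: u0, u5.
Every vertex is now reached.

u0, u1, u2, u3, u4, u5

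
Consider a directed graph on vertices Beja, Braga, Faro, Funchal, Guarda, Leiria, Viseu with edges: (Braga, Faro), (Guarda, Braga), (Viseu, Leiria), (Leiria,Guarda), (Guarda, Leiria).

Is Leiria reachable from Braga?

Explore from Braga.
Distance 1: reach Faro.
The search from Braga is exhausted; no directed path reaches Leiria.

No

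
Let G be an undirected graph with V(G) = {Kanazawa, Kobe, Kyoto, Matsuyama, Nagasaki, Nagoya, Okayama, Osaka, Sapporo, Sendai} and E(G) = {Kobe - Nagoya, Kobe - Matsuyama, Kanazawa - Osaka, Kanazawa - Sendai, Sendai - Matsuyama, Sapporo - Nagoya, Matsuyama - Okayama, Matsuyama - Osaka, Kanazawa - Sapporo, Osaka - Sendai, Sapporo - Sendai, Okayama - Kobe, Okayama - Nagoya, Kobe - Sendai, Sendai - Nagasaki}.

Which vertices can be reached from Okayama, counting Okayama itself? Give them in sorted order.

Start at Okayama.
Its neighbours: Kobe, Matsuyama, Nagoya.
Then their neighbours: Osaka, Sapporo, Sendai.
Then next layer: Kanazawa, Nagasaki.
Nothing further is reachable.

Kanazawa, Kobe, Matsuyama, Nagasaki, Nagoya, Okayama, Osaka, Sapporo, Sendai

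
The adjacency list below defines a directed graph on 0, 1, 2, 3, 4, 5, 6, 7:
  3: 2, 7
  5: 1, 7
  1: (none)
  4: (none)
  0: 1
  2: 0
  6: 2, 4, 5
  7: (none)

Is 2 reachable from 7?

7 has no outgoing edges, so nothing is reachable from it.

No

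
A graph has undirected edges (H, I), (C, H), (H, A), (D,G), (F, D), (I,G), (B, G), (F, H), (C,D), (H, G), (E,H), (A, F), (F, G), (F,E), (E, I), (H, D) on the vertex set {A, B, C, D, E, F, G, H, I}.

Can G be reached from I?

Yes

Explore from I.
Distance 1: reach E, G, H.
Found G.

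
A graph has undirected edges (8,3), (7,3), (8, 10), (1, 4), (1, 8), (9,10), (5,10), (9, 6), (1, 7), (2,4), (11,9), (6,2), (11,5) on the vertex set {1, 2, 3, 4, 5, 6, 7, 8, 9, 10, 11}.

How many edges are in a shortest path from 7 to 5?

Distance 0: 7.
Distance 1: 1, 3.
Distance 2: 4, 8.
Distance 3: 2, 10.
Distance 4: 5, 6, 9 — contains 5.

4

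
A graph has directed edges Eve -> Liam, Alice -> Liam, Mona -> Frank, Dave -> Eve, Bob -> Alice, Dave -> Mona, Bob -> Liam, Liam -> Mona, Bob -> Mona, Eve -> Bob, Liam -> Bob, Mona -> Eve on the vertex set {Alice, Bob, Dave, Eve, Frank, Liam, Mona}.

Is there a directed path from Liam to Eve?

Explore from Liam.
Distance 1: reach Bob, Mona.
Distance 2: reach Alice, Eve, Frank.
Found Eve.

Yes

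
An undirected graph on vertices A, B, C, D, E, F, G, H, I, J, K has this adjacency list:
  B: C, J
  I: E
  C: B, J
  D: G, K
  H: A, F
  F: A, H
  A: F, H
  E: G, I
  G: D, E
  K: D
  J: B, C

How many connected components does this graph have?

From A: component {A, F, H}.
From B: component {B, C, J}.
From D: component {D, E, G, I, K}.
That's 3 components.

3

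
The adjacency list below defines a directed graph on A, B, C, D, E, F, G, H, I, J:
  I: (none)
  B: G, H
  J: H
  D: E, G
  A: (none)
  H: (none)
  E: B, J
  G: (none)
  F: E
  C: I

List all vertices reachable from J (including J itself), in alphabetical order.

Start at J.
Its neighbours: H.
Nothing further is reachable.

H, J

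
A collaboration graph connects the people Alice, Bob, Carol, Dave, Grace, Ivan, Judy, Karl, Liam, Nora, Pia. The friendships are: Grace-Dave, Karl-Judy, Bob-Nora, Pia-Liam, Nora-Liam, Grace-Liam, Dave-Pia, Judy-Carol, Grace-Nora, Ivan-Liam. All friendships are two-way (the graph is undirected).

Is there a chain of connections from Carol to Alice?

No

Explore from Carol.
Distance 1: reach Judy.
Distance 2: reach Karl.
The search is exhausted without reaching Alice; it lies in a different component.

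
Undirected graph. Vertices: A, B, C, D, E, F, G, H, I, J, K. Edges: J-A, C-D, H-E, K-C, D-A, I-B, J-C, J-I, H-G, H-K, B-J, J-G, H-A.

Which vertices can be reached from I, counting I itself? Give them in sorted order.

Start at I.
Its neighbours: B, J.
Then their neighbours: A, C, G.
Then next layer: D, H, K.
Then next layer: E.
Nothing further is reachable.

A, B, C, D, E, G, H, I, J, K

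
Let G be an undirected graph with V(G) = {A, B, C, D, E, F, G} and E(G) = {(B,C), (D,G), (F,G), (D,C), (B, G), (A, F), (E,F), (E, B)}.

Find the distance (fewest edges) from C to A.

4

Distance 0: C.
Distance 1: B, D.
Distance 2: E, G.
Distance 3: F.
Distance 4: A — contains A.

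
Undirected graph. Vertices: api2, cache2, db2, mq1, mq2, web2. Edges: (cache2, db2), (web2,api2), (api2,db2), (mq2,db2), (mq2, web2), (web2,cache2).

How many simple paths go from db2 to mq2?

db2–api2–web2–mq2
db2–cache2–web2–mq2
db2–mq2

3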